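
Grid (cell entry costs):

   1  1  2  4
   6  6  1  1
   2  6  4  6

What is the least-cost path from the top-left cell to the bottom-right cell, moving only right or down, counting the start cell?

Path [0,0] -> [0,1] -> [0,2] -> [1,2] -> [1,3] -> [2,3]: 1 + 1 + 2 + 1 + 1 + 6 = 12.
(Top row then right column would cost 15.)

12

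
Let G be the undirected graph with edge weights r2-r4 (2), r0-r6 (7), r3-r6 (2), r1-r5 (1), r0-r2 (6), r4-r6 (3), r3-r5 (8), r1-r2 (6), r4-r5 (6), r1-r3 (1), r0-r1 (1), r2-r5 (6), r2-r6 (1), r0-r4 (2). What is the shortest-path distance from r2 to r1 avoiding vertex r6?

A few of the r2→r1 routes:
r2→r0→r1: 6 + 1 = 7
r2→r4→r0→r1: 2 + 2 + 1 = 5
r2→r5→r1: 6 + 1 = 7
r2→r1: 6
Best route has total 5.

5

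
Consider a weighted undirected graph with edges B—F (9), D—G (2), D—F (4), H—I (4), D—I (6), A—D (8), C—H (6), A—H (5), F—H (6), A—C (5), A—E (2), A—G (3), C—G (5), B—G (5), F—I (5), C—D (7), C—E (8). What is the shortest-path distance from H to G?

8

A few of the H→G routes:
H → F → D → G: 6 + 4 + 2 = 12
H → C → G: 6 + 5 = 11
H → A → G: 5 + 3 = 8
H → I → D → G: 4 + 6 + 2 = 12
Shortest: 8.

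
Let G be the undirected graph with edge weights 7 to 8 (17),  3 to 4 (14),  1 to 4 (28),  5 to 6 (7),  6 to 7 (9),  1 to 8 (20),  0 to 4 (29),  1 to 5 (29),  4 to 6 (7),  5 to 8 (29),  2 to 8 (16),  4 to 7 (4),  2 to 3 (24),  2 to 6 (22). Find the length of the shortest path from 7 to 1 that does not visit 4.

Checking several routes:
7 - 6 - 5 - 1: 9 + 7 + 29 = 45
7 - 8 - 1: 17 + 20 = 37
7 - 6 - 5 - 8 - 1: 9 + 7 + 29 + 20 = 65
7 - 6 - 2 - 8 - 1: 9 + 22 + 16 + 20 = 67
Shortest: 37.

37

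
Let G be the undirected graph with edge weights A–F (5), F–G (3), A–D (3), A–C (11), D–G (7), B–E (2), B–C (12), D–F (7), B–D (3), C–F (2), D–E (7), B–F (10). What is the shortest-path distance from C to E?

Checking several routes:
C → F → B → E: 2 + 10 + 2 = 14
C → F → A → D → B → E: 2 + 5 + 3 + 3 + 2 = 15
C → F → D → B → E: 2 + 7 + 3 + 2 = 14
C → F → D → E: 2 + 7 + 7 = 16
C → B → E: 12 + 2 = 14
Shortest: 14.

14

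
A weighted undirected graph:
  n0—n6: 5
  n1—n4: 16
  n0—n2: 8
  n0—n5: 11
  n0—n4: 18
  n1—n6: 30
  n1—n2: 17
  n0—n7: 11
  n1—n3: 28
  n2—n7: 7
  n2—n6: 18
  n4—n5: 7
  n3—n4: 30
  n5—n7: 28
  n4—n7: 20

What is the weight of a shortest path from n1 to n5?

Some routes from n1 to n5:
n1 -> n2 -> n7 -> n0 -> n5: 17 + 7 + 11 + 11 = 46
n1 -> n4 -> n0 -> n5: 16 + 18 + 11 = 45
n1 -> n2 -> n0 -> n5: 17 + 8 + 11 = 36
n1 -> n4 -> n5: 16 + 7 = 23
The minimum is 23.

23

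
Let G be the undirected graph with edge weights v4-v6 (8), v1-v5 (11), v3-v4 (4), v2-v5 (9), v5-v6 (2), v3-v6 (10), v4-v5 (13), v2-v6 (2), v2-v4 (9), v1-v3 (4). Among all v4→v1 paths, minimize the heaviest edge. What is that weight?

4

Checking several routes:
v4→v2→v5→v6→v3→v1: max(9, 9, 2, 10, 4) = 10
v4→v3→v1: max(4, 4) = 4
v4→v2→v6→v3→v1: max(9, 2, 10, 4) = 10
v4→v6→v3→v1: max(8, 10, 4) = 10
The minimum achievable maximum is 4.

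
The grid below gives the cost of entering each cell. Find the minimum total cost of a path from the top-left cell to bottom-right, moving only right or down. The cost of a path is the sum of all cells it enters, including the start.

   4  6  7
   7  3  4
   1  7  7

Cheapest: r0c0 r0c1 r1c1 r1c2 r2c2
  4 + 6 + 3 + 4 + 7 = 24

24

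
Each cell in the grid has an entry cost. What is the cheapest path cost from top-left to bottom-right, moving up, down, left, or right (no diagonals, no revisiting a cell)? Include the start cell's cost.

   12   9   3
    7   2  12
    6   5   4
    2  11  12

One optimal route is [0,0]→[1,0]→[1,1]→[2,1]→[2,2]→[3,2].
Its cost is 12 + 7 + 2 + 5 + 4 + 12 = 42.

42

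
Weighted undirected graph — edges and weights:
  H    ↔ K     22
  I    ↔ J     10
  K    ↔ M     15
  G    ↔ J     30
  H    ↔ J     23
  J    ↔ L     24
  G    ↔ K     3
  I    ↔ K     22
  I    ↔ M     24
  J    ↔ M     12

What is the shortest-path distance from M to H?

35

A few of the M→H routes:
M - J - I - K - H: 12 + 10 + 22 + 22 = 66
M - J - H: 12 + 23 = 35
M - J - G - K - H: 12 + 30 + 3 + 22 = 67
M - I - J - H: 24 + 10 + 23 = 57
M - K - H: 15 + 22 = 37
Shortest: 35.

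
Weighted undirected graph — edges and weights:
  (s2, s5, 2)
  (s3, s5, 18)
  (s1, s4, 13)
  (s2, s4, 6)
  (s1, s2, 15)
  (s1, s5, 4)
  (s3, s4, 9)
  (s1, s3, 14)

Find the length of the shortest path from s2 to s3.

Comparing a few candidate routes:
s2 → s1 → s3: 15 + 14 = 29
s2 → s5 → s3: 2 + 18 = 20
s2 → s5 → s1 → s3: 2 + 4 + 14 = 20
s2 → s5 → s1 → s4 → s3: 2 + 4 + 13 + 9 = 28
s2 → s4 → s1 → s3: 6 + 13 + 14 = 33
s2 → s4 → s3: 6 + 9 = 15
The minimum is 15.

15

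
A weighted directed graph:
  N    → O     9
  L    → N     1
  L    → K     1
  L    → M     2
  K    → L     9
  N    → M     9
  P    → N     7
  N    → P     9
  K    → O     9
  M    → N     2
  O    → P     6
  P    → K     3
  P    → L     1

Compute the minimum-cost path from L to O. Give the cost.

Candidate routes:
L→M→N→O: 2 + 2 + 9 = 13
L→K→O: 1 + 9 = 10
L→N→P→K→O: 1 + 9 + 3 + 9 = 22
L→N→O: 1 + 9 = 10
L→M→N→P→K→O: 2 + 2 + 9 + 3 + 9 = 25
Shortest: 10.

10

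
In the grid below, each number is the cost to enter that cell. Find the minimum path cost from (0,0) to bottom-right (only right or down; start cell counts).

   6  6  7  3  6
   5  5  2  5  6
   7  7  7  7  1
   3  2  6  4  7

37

Cheapest: [0,0] → [1,0] → [1,1] → [1,2] → [1,3] → [1,4] → [2,4] → [3,4]
  6 + 5 + 5 + 2 + 5 + 6 + 1 + 7 = 37
For comparison, the top-then-right route costs 42.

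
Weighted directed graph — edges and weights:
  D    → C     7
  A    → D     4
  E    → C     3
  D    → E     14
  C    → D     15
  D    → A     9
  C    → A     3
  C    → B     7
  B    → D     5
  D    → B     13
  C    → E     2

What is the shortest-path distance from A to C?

Paths from A to C:
A - D - C: 4 + 7 = 11
A - D - E - C: 4 + 14 + 3 = 21
Shortest: 11.

11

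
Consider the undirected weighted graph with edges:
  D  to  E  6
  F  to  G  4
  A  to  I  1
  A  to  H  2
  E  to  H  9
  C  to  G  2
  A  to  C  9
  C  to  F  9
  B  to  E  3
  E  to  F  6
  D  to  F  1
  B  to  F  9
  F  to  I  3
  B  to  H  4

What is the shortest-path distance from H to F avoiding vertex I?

A few of the H→F routes:
H → B → E → D → F: 4 + 3 + 6 + 1 = 14
H → E → D → F: 9 + 6 + 1 = 16
H → B → E → F: 4 + 3 + 6 = 13
H → A → C → G → F: 2 + 9 + 2 + 4 = 17
H → E → F: 9 + 6 = 15
H → B → F: 4 + 9 = 13
Shortest: 13.

13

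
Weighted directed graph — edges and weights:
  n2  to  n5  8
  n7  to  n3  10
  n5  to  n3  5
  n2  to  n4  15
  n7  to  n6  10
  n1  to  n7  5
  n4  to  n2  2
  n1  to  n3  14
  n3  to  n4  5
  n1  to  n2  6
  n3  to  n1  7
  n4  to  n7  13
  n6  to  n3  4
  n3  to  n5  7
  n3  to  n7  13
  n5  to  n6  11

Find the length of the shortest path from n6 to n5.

Routes from n6 to n5:
n6 → n3 → n5: 4 + 7 = 11
n6 → n3 → n4 → n2 → n5: 4 + 5 + 2 + 8 = 19
n6 → n3 → n1 → n2 → n5: 4 + 7 + 6 + 8 = 25
The minimum is 11.

11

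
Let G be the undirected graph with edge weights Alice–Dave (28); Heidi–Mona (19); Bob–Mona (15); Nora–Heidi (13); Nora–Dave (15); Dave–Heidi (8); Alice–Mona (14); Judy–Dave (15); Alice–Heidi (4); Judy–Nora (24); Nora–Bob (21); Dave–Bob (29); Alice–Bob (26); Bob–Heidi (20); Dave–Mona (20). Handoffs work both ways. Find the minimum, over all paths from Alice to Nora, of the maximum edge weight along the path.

13

Comparing a few candidate routes:
Alice -> Heidi -> Dave -> Nora: max(4, 8, 15) = 15
Alice -> Heidi -> Nora: max(4, 13) = 13
Alice -> Mona -> Heidi -> Dave -> Nora: max(14, 19, 8, 15) = 19
Alice -> Mona -> Heidi -> Nora: max(14, 19, 13) = 19
Best route has worst link 13.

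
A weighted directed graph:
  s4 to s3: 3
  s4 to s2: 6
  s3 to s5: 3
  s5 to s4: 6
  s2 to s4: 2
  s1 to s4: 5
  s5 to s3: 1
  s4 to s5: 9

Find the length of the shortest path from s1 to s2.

Paths from s1 to s2:
s1→s4→s2: 5 + 6 = 11
The minimum is 11.

11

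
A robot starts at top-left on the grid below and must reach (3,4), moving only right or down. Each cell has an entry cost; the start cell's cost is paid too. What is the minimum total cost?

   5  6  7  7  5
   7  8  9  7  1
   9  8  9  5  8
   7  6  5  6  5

Take (0,0)→(0,1)→(0,2)→(0,3)→(0,4)→(1,4)→(2,4)→(3,4) for a total of 5 + 6 + 7 + 7 + 5 + 1 + 8 + 5 = 44.

44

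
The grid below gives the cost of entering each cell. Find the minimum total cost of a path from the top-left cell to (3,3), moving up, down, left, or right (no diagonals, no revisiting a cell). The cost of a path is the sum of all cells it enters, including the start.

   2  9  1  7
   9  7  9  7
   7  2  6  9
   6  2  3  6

One optimal route is [0,0]→[0,1]→[1,1]→[2,1]→[3,1]→[3,2]→[3,3].
Its cost is 2 + 9 + 7 + 2 + 2 + 3 + 6 = 31.

31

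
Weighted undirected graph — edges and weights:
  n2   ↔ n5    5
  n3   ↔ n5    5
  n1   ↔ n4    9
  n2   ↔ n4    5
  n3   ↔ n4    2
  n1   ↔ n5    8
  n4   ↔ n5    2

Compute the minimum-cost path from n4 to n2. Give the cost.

Paths from n4 to n2:
n4 → n3 → n5 → n2: 2 + 5 + 5 = 12
n4 → n5 → n2: 2 + 5 = 7
n4 → n1 → n5 → n2: 9 + 8 + 5 = 22
n4 → n2: 5
Best route has total 5.

5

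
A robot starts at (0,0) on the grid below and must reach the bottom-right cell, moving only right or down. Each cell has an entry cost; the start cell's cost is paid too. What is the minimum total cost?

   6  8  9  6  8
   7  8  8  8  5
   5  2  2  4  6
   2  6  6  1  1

28

Path [0,0] -> [1,0] -> [2,0] -> [2,1] -> [2,2] -> [2,3] -> [3,3] -> [3,4]: 6 + 7 + 5 + 2 + 2 + 4 + 1 + 1 = 28.
For comparison, the top-then-right route costs 49.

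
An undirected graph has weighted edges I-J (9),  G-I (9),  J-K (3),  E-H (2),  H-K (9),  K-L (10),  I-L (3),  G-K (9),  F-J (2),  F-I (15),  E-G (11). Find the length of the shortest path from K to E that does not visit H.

Checking several routes:
K → L → I → G → E: 10 + 3 + 9 + 11 = 33
K → J → I → G → E: 3 + 9 + 9 + 11 = 32
K → G → E: 9 + 11 = 20
Best route has total 20.

20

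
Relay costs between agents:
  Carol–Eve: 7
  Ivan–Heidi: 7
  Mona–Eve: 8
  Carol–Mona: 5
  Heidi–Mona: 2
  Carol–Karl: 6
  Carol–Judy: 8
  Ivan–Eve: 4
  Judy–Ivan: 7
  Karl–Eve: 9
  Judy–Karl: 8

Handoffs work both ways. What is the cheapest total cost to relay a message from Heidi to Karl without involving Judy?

13

Checking several routes:
Heidi→Mona→Eve→Carol→Karl: 2 + 8 + 7 + 6 = 23
Heidi→Mona→Carol→Eve→Karl: 2 + 5 + 7 + 9 = 23
Heidi→Mona→Eve→Karl: 2 + 8 + 9 = 19
Heidi→Mona→Carol→Karl: 2 + 5 + 6 = 13
Heidi→Ivan→Eve→Karl: 7 + 4 + 9 = 20
Shortest: 13.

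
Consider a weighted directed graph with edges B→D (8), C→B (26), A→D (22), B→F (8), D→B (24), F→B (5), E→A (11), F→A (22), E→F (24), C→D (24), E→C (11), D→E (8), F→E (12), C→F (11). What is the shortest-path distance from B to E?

16

Routes from B to E:
B-F-E: 8 + 12 = 20
B-F-A-D-E: 8 + 22 + 22 + 8 = 60
B-D-E: 8 + 8 = 16
Shortest: 16.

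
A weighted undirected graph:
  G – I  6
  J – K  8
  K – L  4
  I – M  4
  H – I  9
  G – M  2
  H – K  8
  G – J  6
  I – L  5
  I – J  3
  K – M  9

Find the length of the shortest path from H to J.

12

Comparing a few candidate routes:
H → K → J: 8 + 8 = 16
H → I → G → J: 9 + 6 + 6 = 21
H → K → L → I → J: 8 + 4 + 5 + 3 = 20
H → I → J: 9 + 3 = 12
H → K → M → I → J: 8 + 9 + 4 + 3 = 24
H → I → M → G → J: 9 + 4 + 2 + 6 = 21
Shortest: 12.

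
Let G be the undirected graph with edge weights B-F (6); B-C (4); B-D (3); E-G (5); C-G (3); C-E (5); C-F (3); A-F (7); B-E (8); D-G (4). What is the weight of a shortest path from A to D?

16

Checking several routes:
A → F → C → E → B → D: 7 + 3 + 5 + 8 + 3 = 26
A → F → C → E → G → D: 7 + 3 + 5 + 5 + 4 = 24
A → F → B → C → G → D: 7 + 6 + 4 + 3 + 4 = 24
A → F → C → B → D: 7 + 3 + 4 + 3 = 17
A → F → C → G → D: 7 + 3 + 3 + 4 = 17
A → F → B → D: 7 + 6 + 3 = 16
Best route has total 16.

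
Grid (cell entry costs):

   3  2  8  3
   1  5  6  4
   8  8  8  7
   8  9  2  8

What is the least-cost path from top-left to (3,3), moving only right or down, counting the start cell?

33

One optimal route is r0c0 → r1c0 → r1c1 → r1c2 → r2c2 → r3c2 → r3c3.
Its cost is 3 + 1 + 5 + 6 + 8 + 2 + 8 = 33.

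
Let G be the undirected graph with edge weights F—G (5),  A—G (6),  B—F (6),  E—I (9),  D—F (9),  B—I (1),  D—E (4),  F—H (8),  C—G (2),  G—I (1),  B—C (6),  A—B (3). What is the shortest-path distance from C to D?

Comparing a few candidate routes:
C-G-I-E-D: 2 + 1 + 9 + 4 = 16
C-B-I-E-D: 6 + 1 + 9 + 4 = 20
C-G-I-B-F-D: 2 + 1 + 1 + 6 + 9 = 19
C-G-F-D: 2 + 5 + 9 = 16
C-B-I-G-F-D: 6 + 1 + 1 + 5 + 9 = 22
C-B-F-D: 6 + 6 + 9 = 21
Best route has total 16.

16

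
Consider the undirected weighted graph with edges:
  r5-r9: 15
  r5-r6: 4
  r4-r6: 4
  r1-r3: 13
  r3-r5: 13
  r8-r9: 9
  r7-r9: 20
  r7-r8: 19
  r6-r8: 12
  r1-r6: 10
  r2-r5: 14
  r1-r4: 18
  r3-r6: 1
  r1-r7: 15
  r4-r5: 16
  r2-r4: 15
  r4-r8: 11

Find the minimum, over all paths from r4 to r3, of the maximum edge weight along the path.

4

A few of the r4→r3 routes:
r4→r8→r6→r3: max(11, 12, 1) = 12
r4→r8→r6→r1→r3: max(11, 12, 10, 13) = 13
r4→r8→r6→r5→r3: max(11, 12, 4, 13) = 13
r4→r6→r5→r3: max(4, 4, 13) = 13
r4→r6→r3: max(4, 1) = 4
r4→r6→r1→r3: max(4, 10, 13) = 13
Smallest bottleneck: 4.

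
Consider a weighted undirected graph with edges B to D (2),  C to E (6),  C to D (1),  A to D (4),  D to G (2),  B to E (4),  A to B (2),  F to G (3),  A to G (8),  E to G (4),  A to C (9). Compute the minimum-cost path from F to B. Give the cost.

Checking several routes:
F → G → D → B: 3 + 2 + 2 = 7
F → G → E → B: 3 + 4 + 4 = 11
F → G → D → A → B: 3 + 2 + 4 + 2 = 11
The minimum is 7.

7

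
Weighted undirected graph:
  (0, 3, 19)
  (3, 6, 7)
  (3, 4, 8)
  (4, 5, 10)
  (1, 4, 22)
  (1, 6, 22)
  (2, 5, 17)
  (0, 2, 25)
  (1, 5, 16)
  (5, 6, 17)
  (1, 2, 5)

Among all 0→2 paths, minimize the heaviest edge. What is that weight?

19

Comparing a few candidate routes:
0→3→4→5→1→2: max(19, 8, 10, 16, 5) = 19
0→3→6→5→1→2: max(19, 7, 17, 16, 5) = 19
0→3→6→5→2: max(19, 7, 17, 17) = 19
The minimum achievable maximum is 19.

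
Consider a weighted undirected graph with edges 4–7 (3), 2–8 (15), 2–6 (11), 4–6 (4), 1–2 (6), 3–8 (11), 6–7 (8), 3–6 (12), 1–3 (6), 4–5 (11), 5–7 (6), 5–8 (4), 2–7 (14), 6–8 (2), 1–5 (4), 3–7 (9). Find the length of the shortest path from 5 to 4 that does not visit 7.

Comparing a few candidate routes:
5-1-3-6-4: 4 + 6 + 12 + 4 = 26
5-1-2-6-4: 4 + 6 + 11 + 4 = 25
5-8-6-4: 4 + 2 + 4 = 10
5-4: 11
The minimum is 10.

10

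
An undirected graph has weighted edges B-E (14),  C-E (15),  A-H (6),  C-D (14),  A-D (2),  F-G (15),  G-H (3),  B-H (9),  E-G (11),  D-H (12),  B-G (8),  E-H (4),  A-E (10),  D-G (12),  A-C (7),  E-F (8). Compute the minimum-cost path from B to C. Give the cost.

22

Comparing a few candidate routes:
B - H - E - C: 9 + 4 + 15 = 28
B - G - H - E - C: 8 + 3 + 4 + 15 = 30
B - G - D - A - C: 8 + 12 + 2 + 7 = 29
B - G - H - A - C: 8 + 3 + 6 + 7 = 24
B - H - A - C: 9 + 6 + 7 = 22
B - E - C: 14 + 15 = 29
The minimum is 22.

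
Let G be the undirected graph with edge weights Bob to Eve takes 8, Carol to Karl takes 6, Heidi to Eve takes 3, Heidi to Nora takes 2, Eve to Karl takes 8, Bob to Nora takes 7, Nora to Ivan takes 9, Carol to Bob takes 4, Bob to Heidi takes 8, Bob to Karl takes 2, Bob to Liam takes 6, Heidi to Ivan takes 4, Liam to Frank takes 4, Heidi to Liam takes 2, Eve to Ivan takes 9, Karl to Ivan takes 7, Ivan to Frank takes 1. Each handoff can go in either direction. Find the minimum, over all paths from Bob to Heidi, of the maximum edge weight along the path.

6

Checking several routes:
Bob→Liam→Heidi: max(6, 2) = 6
Bob→Liam→Frank→Ivan→Heidi: max(6, 4, 1, 4) = 6
Bob→Nora→Heidi: max(7, 2) = 7
Bob→Karl→Ivan→Frank→Liam→Heidi: max(2, 7, 1, 4, 2) = 7
Best route has worst link 6.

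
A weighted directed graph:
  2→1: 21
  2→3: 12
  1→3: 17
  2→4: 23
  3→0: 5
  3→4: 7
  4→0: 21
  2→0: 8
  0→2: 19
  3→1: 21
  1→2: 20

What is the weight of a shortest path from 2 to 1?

Candidate routes:
2 -> 3 -> 1: 12 + 21 = 33
2 -> 1: 21
The minimum is 21.

21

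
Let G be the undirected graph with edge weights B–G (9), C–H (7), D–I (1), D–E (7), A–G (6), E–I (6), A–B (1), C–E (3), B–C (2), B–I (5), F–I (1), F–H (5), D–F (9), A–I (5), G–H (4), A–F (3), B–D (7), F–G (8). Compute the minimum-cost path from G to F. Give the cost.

A few of the G→F routes:
G -> H -> F: 4 + 5 = 9
G -> A -> I -> F: 6 + 5 + 1 = 12
G -> B -> A -> F: 9 + 1 + 3 = 13
G -> F: 8
G -> A -> F: 6 + 3 = 9
The minimum is 8.

8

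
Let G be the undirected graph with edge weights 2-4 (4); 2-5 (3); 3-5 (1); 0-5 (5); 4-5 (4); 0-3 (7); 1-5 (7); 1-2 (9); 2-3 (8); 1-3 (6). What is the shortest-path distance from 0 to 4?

9

A few of the 0→4 routes:
0 - 3 - 5 - 4: 7 + 1 + 4 = 12
0 - 5 - 2 - 4: 5 + 3 + 4 = 12
0 - 5 - 4: 5 + 4 = 9
0 - 3 - 5 - 2 - 4: 7 + 1 + 3 + 4 = 15
The minimum is 9.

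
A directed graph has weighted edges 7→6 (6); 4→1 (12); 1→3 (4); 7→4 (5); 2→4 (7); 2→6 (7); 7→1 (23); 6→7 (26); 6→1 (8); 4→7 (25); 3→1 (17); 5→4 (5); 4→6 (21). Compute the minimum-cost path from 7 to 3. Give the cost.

Paths from 7 to 3:
7 - 1 - 3: 23 + 4 = 27
7 - 6 - 1 - 3: 6 + 8 + 4 = 18
7 - 4 - 6 - 1 - 3: 5 + 21 + 8 + 4 = 38
7 - 4 - 1 - 3: 5 + 12 + 4 = 21
Shortest: 18.

18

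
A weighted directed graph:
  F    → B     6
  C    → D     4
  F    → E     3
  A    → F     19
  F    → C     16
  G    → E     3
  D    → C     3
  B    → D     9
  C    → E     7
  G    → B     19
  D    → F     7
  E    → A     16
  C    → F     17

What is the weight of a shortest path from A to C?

Paths from A to C:
A - F - B - D - C: 19 + 6 + 9 + 3 = 37
A - F - C: 19 + 16 = 35
Shortest: 35.

35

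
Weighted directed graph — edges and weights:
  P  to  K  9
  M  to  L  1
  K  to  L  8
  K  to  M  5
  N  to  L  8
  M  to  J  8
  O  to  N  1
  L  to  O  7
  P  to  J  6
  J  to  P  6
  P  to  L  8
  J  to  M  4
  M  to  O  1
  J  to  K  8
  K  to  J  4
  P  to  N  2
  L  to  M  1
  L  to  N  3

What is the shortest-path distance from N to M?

9

Paths from N to M:
N - L - M: 8 + 1 = 9
Best route has total 9.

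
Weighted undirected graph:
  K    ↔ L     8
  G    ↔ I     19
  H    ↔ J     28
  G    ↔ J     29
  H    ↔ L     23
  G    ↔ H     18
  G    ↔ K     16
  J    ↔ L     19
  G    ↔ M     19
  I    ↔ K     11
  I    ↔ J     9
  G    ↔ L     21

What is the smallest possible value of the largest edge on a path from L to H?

Some routes from L to H:
L - K - G - H: max(8, 16, 18) = 18
L - K - I - G - H: max(8, 11, 19, 18) = 19
L - J - I - K - G - H: max(19, 9, 11, 16, 18) = 19
Best route has worst link 18.

18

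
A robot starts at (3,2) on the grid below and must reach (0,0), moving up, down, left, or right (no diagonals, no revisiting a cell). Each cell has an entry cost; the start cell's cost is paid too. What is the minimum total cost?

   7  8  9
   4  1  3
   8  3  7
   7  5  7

27

Take r3c2 r3c1 r2c1 r1c1 r1c0 r0c0 for a total of 7 + 5 + 3 + 1 + 4 + 7 = 27.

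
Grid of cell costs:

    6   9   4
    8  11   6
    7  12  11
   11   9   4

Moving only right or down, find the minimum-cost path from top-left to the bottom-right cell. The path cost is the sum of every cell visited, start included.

One optimal route is (0,0) -> (0,1) -> (0,2) -> (1,2) -> (2,2) -> (3,2).
Its cost is 6 + 9 + 4 + 6 + 11 + 4 = 40.

40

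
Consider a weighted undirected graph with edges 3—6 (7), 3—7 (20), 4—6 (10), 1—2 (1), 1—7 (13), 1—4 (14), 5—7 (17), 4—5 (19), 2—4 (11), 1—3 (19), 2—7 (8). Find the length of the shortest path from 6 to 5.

29

Checking several routes:
6 - 4 - 2 - 7 - 5: 10 + 11 + 8 + 17 = 46
6 - 4 - 5: 10 + 19 = 29
6 - 4 - 1 - 2 - 7 - 5: 10 + 14 + 1 + 8 + 17 = 50
6 - 3 - 7 - 5: 7 + 20 + 17 = 44
Best route has total 29.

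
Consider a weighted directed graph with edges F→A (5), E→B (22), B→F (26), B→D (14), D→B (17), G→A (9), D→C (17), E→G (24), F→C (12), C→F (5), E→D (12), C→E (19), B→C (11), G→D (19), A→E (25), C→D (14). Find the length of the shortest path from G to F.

Checking several routes:
G → D → B → F: 19 + 17 + 26 = 62
G → D → C → F: 19 + 17 + 5 = 41
G → D → B → C → F: 19 + 17 + 11 + 5 = 52
Best route has total 41.

41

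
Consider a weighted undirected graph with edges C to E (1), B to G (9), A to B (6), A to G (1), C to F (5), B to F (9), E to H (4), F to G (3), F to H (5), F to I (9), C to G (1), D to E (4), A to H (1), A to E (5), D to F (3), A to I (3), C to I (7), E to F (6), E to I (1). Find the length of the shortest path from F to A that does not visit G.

A few of the F→A routes:
F-E-I-A: 6 + 1 + 3 = 10
F-D-E-I-A: 3 + 4 + 1 + 3 = 11
F-H-A: 5 + 1 = 6
F-C-E-I-A: 5 + 1 + 1 + 3 = 10
The minimum is 6.

6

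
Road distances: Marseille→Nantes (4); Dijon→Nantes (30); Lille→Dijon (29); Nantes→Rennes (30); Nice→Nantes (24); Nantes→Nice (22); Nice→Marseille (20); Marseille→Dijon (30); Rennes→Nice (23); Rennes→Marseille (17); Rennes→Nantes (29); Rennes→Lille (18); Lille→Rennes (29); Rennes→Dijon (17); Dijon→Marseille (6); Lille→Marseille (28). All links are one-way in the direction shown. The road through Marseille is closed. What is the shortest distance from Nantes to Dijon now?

47

Candidate routes:
Nantes - Rennes - Lille - Dijon: 30 + 18 + 29 = 77
Nantes - Rennes - Dijon: 30 + 17 = 47
Shortest: 47.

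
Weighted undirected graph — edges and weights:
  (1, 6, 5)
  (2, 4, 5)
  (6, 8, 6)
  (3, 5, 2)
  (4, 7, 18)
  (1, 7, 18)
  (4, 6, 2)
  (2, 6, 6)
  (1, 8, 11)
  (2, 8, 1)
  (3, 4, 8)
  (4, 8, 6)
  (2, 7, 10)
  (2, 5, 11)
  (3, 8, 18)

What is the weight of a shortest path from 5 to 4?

Checking several routes:
5 → 2 → 4: 11 + 5 = 16
5 → 3 → 4: 2 + 8 = 10
5 → 2 → 6 → 4: 11 + 6 + 2 = 19
5 → 2 → 8 → 4: 11 + 1 + 6 = 18
The minimum is 10.

10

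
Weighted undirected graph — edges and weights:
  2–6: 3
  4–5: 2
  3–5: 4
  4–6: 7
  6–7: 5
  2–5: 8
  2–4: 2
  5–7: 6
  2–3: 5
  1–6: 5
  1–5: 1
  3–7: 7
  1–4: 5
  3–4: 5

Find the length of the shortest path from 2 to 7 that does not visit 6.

10

Checking several routes:
2-4-3-7: 2 + 5 + 7 = 14
2-3-7: 5 + 7 = 12
2-4-1-5-7: 2 + 5 + 1 + 6 = 14
2-4-5-7: 2 + 2 + 6 = 10
The minimum is 10.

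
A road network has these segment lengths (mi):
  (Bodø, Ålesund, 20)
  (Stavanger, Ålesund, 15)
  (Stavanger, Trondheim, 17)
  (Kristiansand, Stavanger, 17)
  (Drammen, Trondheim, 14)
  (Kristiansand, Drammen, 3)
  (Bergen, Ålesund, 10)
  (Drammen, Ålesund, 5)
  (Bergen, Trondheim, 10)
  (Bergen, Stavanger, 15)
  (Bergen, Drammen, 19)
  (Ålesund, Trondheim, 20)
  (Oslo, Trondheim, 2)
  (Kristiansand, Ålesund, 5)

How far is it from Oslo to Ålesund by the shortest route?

Comparing a few candidate routes:
Oslo - Trondheim - Bergen - Ålesund: 2 + 10 + 10 = 22
Oslo - Trondheim - Drammen - Ålesund: 2 + 14 + 5 = 21
Oslo - Trondheim - Drammen - Kristiansand - Ålesund: 2 + 14 + 3 + 5 = 24
Oslo - Trondheim - Ålesund: 2 + 20 = 22
Best route has total 21 mi.

21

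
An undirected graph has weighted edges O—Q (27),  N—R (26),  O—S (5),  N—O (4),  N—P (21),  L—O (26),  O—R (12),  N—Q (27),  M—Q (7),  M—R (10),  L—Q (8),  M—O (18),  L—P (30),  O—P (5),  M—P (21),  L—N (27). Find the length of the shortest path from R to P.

17

Some routes from R to P:
R - O - P: 12 + 5 = 17
R - M - P: 10 + 21 = 31
R - M - O - P: 10 + 18 + 5 = 33
R - N - O - P: 26 + 4 + 5 = 35
Best route has total 17.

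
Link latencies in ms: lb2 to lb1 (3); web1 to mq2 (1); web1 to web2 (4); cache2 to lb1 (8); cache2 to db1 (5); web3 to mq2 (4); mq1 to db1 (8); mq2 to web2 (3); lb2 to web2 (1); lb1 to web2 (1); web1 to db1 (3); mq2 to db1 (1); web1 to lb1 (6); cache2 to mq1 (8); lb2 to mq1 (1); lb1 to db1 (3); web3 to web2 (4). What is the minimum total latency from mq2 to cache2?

Checking several routes:
mq2 - web1 - db1 - cache2: 1 + 3 + 5 = 9
mq2 - db1 - lb1 - cache2: 1 + 3 + 8 = 12
mq2 - web2 - lb1 - cache2: 3 + 1 + 8 = 12
mq2 - web2 - lb1 - db1 - cache2: 3 + 1 + 3 + 5 = 12
mq2 - db1 - cache2: 1 + 5 = 6
Shortest: 6 ms.

6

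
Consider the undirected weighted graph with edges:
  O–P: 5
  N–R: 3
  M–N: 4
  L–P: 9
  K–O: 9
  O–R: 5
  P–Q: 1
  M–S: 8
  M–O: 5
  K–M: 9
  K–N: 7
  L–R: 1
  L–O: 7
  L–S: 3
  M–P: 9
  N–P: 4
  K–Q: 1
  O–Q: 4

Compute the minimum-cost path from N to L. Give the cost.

4

Comparing a few candidate routes:
N -> P -> Q -> O -> R -> L: 4 + 1 + 4 + 5 + 1 = 15
N -> P -> L: 4 + 9 = 13
N -> R -> L: 3 + 1 = 4
The minimum is 4.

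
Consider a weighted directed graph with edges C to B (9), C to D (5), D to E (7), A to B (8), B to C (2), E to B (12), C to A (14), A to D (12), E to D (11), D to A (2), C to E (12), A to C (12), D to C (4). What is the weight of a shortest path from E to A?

13

Routes from E to A:
E→D→A: 11 + 2 = 13
E→D→C→A: 11 + 4 + 14 = 29
E→B→C→A: 12 + 2 + 14 = 28
E→B→C→D→A: 12 + 2 + 5 + 2 = 21
Shortest: 13.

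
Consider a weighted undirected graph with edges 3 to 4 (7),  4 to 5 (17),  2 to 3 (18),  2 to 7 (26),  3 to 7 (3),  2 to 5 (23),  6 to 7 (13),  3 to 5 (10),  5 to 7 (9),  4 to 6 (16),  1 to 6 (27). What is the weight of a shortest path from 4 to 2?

Some routes from 4 to 2:
4 - 3 - 5 - 2: 7 + 10 + 23 = 40
4 - 3 - 7 - 2: 7 + 3 + 26 = 36
4 - 3 - 7 - 5 - 2: 7 + 3 + 9 + 23 = 42
4 - 5 - 2: 17 + 23 = 40
4 - 3 - 2: 7 + 18 = 25
4 - 5 - 3 - 2: 17 + 10 + 18 = 45
Shortest: 25.

25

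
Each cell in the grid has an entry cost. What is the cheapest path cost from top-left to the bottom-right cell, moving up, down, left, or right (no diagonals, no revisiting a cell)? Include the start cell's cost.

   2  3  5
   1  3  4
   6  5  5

Best path: [0,0]→[1,0]→[1,1]→[1,2]→[2,2]
Cost: 2 + 1 + 3 + 4 + 5 = 15

15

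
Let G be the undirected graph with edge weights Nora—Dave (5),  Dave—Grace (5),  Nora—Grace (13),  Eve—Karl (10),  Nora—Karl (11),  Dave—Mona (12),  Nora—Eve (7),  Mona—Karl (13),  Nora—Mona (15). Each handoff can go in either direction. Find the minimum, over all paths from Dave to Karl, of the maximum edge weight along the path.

A few of the Dave→Karl routes:
Dave-Grace-Nora-Eve-Karl: max(5, 13, 7, 10) = 13
Dave-Mona-Karl: max(12, 13) = 13
Dave-Nora-Eve-Karl: max(5, 7, 10) = 10
Dave-Grace-Nora-Karl: max(5, 13, 11) = 13
Dave-Nora-Karl: max(5, 11) = 11
The minimum achievable maximum is 10.

10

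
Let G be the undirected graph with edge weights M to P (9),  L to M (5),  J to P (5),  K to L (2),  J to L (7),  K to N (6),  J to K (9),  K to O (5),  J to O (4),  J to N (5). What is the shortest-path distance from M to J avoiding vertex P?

Candidate routes:
M→L→J: 5 + 7 = 12
M→L→K→N→J: 5 + 2 + 6 + 5 = 18
M→L→K→J: 5 + 2 + 9 = 16
M→L→K→O→J: 5 + 2 + 5 + 4 = 16
The minimum is 12.

12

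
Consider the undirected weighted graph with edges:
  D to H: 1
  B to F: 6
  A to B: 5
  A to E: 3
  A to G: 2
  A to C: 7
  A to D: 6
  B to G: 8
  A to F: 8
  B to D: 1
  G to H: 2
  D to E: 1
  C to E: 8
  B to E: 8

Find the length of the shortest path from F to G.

10

Checking several routes:
F-B-D-E-A-G: 6 + 1 + 1 + 3 + 2 = 13
F-B-D-A-G: 6 + 1 + 6 + 2 = 15
F-B-D-H-G: 6 + 1 + 1 + 2 = 10
F-A-G: 8 + 2 = 10
F-B-G: 6 + 8 = 14
F-B-A-G: 6 + 5 + 2 = 13
The minimum is 10.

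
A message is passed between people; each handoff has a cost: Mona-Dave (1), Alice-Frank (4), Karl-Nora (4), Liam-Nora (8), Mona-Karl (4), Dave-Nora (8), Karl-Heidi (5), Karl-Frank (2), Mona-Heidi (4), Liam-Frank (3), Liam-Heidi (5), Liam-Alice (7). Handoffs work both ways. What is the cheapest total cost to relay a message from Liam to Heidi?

5

A few of the Liam→Heidi routes:
Liam -> Heidi: 5
Liam -> Nora -> Karl -> Mona -> Heidi: 8 + 4 + 4 + 4 = 20
Liam -> Frank -> Karl -> Mona -> Heidi: 3 + 2 + 4 + 4 = 13
Liam -> Frank -> Karl -> Heidi: 3 + 2 + 5 = 10
Liam -> Nora -> Karl -> Heidi: 8 + 4 + 5 = 17
Liam -> Alice -> Frank -> Karl -> Heidi: 7 + 4 + 2 + 5 = 18
The minimum is 5.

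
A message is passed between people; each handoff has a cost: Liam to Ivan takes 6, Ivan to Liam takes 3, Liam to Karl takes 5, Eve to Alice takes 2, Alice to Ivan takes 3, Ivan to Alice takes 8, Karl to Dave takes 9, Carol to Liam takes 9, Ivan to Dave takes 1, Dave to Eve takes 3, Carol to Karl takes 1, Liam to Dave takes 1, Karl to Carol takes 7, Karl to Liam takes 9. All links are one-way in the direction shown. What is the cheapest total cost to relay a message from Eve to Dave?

Routes from Eve to Dave:
Eve -> Alice -> Ivan -> Dave: 2 + 3 + 1 = 6
Eve -> Alice -> Ivan -> Liam -> Dave: 2 + 3 + 3 + 1 = 9
Eve -> Alice -> Ivan -> Liam -> Karl -> Dave: 2 + 3 + 3 + 5 + 9 = 22
Best route has total 6.

6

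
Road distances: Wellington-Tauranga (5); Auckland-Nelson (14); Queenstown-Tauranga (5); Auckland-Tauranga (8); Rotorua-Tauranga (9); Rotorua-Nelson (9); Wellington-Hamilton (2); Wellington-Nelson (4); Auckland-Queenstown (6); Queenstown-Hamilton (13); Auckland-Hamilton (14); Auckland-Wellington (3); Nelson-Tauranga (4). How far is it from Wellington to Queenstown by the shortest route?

9

Some routes from Wellington to Queenstown:
Wellington -> Tauranga -> Queenstown: 5 + 5 = 10
Wellington -> Hamilton -> Queenstown: 2 + 13 = 15
Wellington -> Nelson -> Tauranga -> Queenstown: 4 + 4 + 5 = 13
Wellington -> Auckland -> Queenstown: 3 + 6 = 9
Shortest: 9.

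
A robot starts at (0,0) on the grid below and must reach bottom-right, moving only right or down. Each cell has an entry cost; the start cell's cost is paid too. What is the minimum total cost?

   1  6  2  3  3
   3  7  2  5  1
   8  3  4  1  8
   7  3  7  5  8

Cheapest: (0,0) (0,1) (0,2) (1,2) (2,2) (2,3) (3,3) (3,4)
  1 + 6 + 2 + 2 + 4 + 1 + 5 + 8 = 29
For comparison, the top-then-right route costs 32.

29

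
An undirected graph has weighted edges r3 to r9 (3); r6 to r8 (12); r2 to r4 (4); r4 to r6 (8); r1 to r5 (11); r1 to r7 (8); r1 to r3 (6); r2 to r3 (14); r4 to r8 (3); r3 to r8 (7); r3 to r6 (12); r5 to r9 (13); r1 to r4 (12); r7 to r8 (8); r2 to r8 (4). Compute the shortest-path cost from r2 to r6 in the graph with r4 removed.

16

A few of the r2→r6 routes:
r2-r8-r7-r1-r3-r6: 4 + 8 + 8 + 6 + 12 = 38
r2-r8-r3-r6: 4 + 7 + 12 = 23
r2-r3-r6: 14 + 12 = 26
r2-r3-r8-r6: 14 + 7 + 12 = 33
r2-r8-r6: 4 + 12 = 16
Best route has total 16.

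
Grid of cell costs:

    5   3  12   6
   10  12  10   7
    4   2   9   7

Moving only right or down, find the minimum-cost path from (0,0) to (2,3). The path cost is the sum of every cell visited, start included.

Best path: [0,0] -> [1,0] -> [2,0] -> [2,1] -> [2,2] -> [2,3]
Cost: 5 + 10 + 4 + 2 + 9 + 7 = 37
For comparison, the top-then-right route costs 40.

37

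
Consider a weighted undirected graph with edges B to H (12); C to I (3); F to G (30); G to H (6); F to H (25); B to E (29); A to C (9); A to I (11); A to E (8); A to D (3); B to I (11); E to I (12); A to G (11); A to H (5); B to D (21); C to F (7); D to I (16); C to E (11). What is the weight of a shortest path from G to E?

A few of the G→E routes:
G→A→C→E: 11 + 9 + 11 = 31
G→A→I→E: 11 + 11 + 12 = 34
G→H→A→C→E: 6 + 5 + 9 + 11 = 31
G→A→E: 11 + 8 = 19
G→H→A→E: 6 + 5 + 8 = 19
Best route has total 19.

19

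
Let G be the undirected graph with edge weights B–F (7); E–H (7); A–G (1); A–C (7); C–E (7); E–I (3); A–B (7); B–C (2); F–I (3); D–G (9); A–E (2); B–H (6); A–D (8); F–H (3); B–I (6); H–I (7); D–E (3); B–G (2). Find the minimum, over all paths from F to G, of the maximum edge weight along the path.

3

Comparing a few candidate routes:
F-I-B-G: max(3, 6, 2) = 6
F-H-B-I-E-A-G: max(3, 6, 6, 3, 2, 1) = 6
F-I-E-A-G: max(3, 3, 2, 1) = 3
F-H-B-G: max(3, 6, 2) = 6
The minimum achievable maximum is 3.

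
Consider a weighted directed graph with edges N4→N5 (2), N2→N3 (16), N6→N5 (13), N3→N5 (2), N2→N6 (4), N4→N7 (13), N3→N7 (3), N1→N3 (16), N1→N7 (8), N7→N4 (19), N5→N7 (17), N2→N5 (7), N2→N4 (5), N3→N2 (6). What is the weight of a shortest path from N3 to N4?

11

A few of the N3→N4 routes:
N3 → N5 → N7 → N4: 2 + 17 + 19 = 38
N3 → N7 → N4: 3 + 19 = 22
N3 → N2 → N4: 6 + 5 = 11
The minimum is 11.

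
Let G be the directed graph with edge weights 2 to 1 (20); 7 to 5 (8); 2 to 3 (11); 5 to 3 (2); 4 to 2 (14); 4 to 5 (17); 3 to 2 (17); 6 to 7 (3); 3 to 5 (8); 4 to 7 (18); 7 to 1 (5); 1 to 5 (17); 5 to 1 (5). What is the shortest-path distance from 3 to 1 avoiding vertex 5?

37

Paths from 3 to 1 avoiding 5:
3-2-1: 17 + 20 = 37
Shortest: 37.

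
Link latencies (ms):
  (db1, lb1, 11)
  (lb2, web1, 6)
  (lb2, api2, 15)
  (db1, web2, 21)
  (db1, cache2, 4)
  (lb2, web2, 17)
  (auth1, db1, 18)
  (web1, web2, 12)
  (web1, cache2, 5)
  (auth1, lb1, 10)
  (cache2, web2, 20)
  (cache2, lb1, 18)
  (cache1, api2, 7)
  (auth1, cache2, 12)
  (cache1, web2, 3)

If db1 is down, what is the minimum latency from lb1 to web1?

23

A few of the lb1→web1 routes:
lb1 - auth1 - cache2 - web1: 10 + 12 + 5 = 27
lb1 - cache2 - web2 - web1: 18 + 20 + 12 = 50
lb1 - cache2 - web1: 18 + 5 = 23
Best route has total 23 ms.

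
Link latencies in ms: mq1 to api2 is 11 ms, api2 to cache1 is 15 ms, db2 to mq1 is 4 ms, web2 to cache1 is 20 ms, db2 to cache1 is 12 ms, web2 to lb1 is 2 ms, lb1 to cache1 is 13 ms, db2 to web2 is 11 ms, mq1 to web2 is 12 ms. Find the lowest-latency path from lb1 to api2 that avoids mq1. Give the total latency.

Candidate routes:
lb1→web2→cache1→api2: 2 + 20 + 15 = 37
lb1→cache1→api2: 13 + 15 = 28
lb1→web2→db2→cache1→api2: 2 + 11 + 12 + 15 = 40
Shortest: 28 ms.

28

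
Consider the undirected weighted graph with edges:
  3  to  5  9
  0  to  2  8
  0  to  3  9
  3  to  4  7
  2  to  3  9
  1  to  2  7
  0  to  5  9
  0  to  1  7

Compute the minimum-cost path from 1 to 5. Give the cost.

Checking several routes:
1→0→5: 7 + 9 = 16
1→2→0→5: 7 + 8 + 9 = 24
1→2→3→5: 7 + 9 + 9 = 25
The minimum is 16.

16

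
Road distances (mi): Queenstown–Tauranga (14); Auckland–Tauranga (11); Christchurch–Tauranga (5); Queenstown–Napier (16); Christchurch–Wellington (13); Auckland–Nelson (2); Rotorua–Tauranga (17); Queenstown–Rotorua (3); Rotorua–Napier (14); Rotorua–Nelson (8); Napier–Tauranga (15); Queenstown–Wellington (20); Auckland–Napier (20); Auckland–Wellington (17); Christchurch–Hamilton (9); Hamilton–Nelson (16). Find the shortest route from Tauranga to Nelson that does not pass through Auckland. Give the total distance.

Some routes from Tauranga to Nelson avoiding Auckland:
Tauranga→Christchurch→Hamilton→Nelson: 5 + 9 + 16 = 30
Tauranga→Queenstown→Rotorua→Nelson: 14 + 3 + 8 = 25
Tauranga→Rotorua→Nelson: 17 + 8 = 25
Shortest: 25 mi.

25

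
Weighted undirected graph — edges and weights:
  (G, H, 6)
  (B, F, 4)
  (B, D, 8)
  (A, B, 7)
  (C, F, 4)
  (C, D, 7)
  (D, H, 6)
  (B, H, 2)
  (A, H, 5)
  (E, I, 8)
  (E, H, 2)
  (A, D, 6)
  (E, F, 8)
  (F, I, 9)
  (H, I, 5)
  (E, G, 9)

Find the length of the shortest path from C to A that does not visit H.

13

Some routes from C to A avoiding H:
C-F-B-D-A: 4 + 4 + 8 + 6 = 22
C-F-B-A: 4 + 4 + 7 = 15
C-D-A: 7 + 6 = 13
The minimum is 13.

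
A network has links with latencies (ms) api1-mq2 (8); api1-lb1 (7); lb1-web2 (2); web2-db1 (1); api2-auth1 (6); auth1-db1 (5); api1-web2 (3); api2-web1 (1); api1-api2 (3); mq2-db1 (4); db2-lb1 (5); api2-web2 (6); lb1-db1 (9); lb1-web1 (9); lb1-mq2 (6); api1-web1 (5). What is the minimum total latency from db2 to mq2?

Checking several routes:
db2 → lb1 → mq2: 5 + 6 = 11
db2 → lb1 → web2 → db1 → mq2: 5 + 2 + 1 + 4 = 12
db2 → lb1 → web2 → api1 → mq2: 5 + 2 + 3 + 8 = 18
The minimum is 11 ms.

11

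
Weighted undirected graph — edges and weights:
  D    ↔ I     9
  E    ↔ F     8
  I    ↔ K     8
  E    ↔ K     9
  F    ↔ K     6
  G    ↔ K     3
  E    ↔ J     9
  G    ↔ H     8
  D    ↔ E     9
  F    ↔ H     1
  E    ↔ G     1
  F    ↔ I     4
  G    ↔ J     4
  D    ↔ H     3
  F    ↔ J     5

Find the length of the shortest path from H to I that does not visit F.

A few of the H→I routes:
H -> D -> E -> G -> K -> I: 3 + 9 + 1 + 3 + 8 = 24
H -> G -> K -> I: 8 + 3 + 8 = 19
H -> G -> E -> K -> I: 8 + 1 + 9 + 8 = 26
H -> D -> I: 3 + 9 = 12
H -> G -> E -> D -> I: 8 + 1 + 9 + 9 = 27
Shortest: 12.

12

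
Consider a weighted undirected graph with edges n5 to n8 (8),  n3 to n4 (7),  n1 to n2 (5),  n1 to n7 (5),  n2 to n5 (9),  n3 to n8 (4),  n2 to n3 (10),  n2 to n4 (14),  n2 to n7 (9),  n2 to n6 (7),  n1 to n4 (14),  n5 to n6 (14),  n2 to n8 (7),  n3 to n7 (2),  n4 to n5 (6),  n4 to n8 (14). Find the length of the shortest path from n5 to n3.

12

Some routes from n5 to n3:
n5→n4→n3: 6 + 7 = 13
n5→n8→n3: 8 + 4 = 12
n5→n2→n7→n3: 9 + 9 + 2 = 20
n5→n2→n3: 9 + 10 = 19
n5→n2→n8→n3: 9 + 7 + 4 = 20
Best route has total 12.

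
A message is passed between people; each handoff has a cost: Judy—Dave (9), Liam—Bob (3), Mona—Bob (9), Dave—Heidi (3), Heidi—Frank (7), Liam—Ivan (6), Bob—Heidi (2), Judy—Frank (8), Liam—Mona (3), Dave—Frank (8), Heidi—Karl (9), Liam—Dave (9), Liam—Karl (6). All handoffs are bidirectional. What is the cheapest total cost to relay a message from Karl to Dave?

12

A few of the Karl→Dave routes:
Karl → Liam → Dave: 6 + 9 = 15
Karl → Heidi → Dave: 9 + 3 = 12
Karl → Liam → Mona → Bob → Heidi → Dave: 6 + 3 + 9 + 2 + 3 = 23
Karl → Liam → Bob → Heidi → Dave: 6 + 3 + 2 + 3 = 14
Best route has total 12.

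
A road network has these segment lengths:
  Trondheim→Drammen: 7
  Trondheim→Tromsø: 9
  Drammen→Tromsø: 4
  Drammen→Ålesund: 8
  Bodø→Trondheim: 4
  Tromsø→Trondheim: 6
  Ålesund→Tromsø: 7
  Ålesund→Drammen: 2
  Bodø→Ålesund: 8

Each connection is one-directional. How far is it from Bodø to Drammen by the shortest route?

Routes from Bodø to Drammen:
Bodø - Ålesund - Drammen: 8 + 2 = 10
Bodø - Trondheim - Drammen: 4 + 7 = 11
Bodø - Ålesund - Tromsø - Trondheim - Drammen: 8 + 7 + 6 + 7 = 28
Best route has total 10.

10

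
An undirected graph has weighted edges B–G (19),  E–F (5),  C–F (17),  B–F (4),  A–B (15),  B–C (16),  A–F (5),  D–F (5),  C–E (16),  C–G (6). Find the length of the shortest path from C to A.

22

A few of the C→A routes:
C → E → F → A: 16 + 5 + 5 = 26
C → B → F → A: 16 + 4 + 5 = 25
C → F → A: 17 + 5 = 22
The minimum is 22.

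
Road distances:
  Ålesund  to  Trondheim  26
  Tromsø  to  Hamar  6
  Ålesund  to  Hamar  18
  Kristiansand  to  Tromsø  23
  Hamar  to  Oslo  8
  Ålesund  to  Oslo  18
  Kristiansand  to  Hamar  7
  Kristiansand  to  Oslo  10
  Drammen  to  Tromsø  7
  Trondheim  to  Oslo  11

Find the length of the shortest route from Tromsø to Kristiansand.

13

Candidate routes:
Tromsø → Hamar → Ålesund → Trondheim → Oslo → Kristiansand: 6 + 18 + 26 + 11 + 10 = 71
Tromsø → Kristiansand: 23
Tromsø → Hamar → Kristiansand: 6 + 7 = 13
Tromsø → Hamar → Ålesund → Oslo → Kristiansand: 6 + 18 + 18 + 10 = 52
Tromsø → Hamar → Oslo → Kristiansand: 6 + 8 + 10 = 24
Shortest: 13.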